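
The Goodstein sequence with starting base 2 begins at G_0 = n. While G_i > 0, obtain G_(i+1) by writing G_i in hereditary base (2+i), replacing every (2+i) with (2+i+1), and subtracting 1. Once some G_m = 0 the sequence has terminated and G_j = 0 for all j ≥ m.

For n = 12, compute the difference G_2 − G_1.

958

12 —HB2→ 2^(2 + 1) + 2^2 —bump→ 3^(3 + 1) + 3^3 = 108 —(−1)→ 107
107 —HB3→ 3^(3 + 1) + 2·3^2 + 2·3 + 2 —bump→ 4^(4 + 1) + 2·4^2 + 2·4 + 2 = 1066 —(−1)→ 1065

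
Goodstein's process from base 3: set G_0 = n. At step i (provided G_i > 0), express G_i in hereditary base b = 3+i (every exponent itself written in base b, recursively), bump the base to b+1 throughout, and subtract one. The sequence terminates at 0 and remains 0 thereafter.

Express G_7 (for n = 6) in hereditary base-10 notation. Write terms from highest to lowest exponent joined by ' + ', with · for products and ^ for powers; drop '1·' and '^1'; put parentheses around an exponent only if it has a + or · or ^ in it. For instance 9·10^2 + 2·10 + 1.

step 0: 6 = 2·3; sub 4 for 3: 2·4; = 8; G_1 = 8−1 = 7
step 1: 7 = 4 + 3; sub 5 for 4: 5 + 3; = 8; G_2 = 8−1 = 7
step 2: 7 = 5 + 2; sub 6 for 5: 6 + 2; = 8; G_3 = 8−1 = 7
step 3: 7 = 6 + 1; sub 7 for 6: 7 + 1; = 8; G_4 = 8−1 = 7
step 4: 7 = 7; sub 8 for 7: 8; = 8; G_5 = 8−1 = 7
step 5: 7 = 7; sub 9 for 8: 7; = 7; G_6 = 7−1 = 6
step 6: 6 = 6; sub 10 for 9: 6; = 6; G_7 = 6−1 = 5
step 7: 5 = 5; sub 11 for 10: 5; = 5; G_8 = 5−1 = 4

5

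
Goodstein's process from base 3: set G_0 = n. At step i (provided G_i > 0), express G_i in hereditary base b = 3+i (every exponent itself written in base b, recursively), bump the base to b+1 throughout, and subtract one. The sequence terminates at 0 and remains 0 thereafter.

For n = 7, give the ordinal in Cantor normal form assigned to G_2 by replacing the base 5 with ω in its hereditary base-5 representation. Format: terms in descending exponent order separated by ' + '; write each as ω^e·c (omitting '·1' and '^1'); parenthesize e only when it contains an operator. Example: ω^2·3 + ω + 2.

ω + 4

G_0=7  [base 3] 2·3 + 1  →[3↦4]→  2·4 + 1 = 9  −1 ⇒ G_1=8
G_1=8  [base 4] 2·4  →[4↦5]→  2·5 = 10  −1 ⇒ G_2=9
G_2=9  [base 5] 5 + 4  →[5↦6]→  6 + 4 = 10  −1 ⇒ G_3=9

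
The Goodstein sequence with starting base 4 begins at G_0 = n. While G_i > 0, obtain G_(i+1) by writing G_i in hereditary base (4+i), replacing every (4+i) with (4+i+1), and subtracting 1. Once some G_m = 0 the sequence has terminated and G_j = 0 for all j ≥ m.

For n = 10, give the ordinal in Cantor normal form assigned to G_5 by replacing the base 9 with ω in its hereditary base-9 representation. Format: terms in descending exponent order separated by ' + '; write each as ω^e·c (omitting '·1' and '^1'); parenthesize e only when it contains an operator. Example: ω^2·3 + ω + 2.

i=0: 10 = 2·4 + 2 (b=4); 4→5: 2·5 + 2 = 12; 12−1 = 11
i=1: 11 = 2·5 + 1 (b=5); 5→6: 2·6 + 1 = 13; 13−1 = 12
i=2: 12 = 2·6 (b=6); 6→7: 2·7 = 14; 14−1 = 13
i=3: 13 = 7 + 6 (b=7); 7→8: 8 + 6 = 14; 14−1 = 13
i=4: 13 = 8 + 5 (b=8); 8→9: 9 + 5 = 14; 14−1 = 13
i=5: 13 = 9 + 4 (b=9); 9→10: 10 + 4 = 14; 14−1 = 13

ω + 4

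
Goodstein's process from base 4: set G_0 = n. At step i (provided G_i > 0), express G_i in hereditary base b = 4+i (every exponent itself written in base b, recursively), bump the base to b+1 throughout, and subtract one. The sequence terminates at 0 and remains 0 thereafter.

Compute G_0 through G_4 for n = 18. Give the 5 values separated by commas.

18, 26, 36, 48, 53

step 0: 18 = 4^2 + 2; sub 5 for 4: 5^2 + 2; = 27; G_1 = 27−1 = 26
step 1: 26 = 5^2 + 1; sub 6 for 5: 6^2 + 1; = 37; G_2 = 37−1 = 36
step 2: 36 = 6^2; sub 7 for 6: 7^2; = 49; G_3 = 49−1 = 48
step 3: 48 = 6·7 + 6; sub 8 for 7: 6·8 + 6; = 54; G_4 = 54−1 = 53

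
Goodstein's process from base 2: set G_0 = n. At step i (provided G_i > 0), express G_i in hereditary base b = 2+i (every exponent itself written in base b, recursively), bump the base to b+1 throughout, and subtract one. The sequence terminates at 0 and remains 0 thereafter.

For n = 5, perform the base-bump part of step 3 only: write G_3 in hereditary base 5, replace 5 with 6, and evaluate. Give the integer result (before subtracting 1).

776

base 2: 5 = 2^2 + 1; at 3: 3^3 + 1 = 28; next = 27
base 3: 27 = 3^3; at 4: 4^4 = 256; next = 255
base 4: 255 = 3·4^3 + 3·4^2 + 3·4 + 3; at 5: 3·5^3 + 3·5^2 + 3·5 + 3 = 468; next = 467
base 5: 467 = 3·5^3 + 3·5^2 + 3·5 + 2; at 6: 3·6^3 + 3·6^2 + 3·6 + 2 = 776; next = 775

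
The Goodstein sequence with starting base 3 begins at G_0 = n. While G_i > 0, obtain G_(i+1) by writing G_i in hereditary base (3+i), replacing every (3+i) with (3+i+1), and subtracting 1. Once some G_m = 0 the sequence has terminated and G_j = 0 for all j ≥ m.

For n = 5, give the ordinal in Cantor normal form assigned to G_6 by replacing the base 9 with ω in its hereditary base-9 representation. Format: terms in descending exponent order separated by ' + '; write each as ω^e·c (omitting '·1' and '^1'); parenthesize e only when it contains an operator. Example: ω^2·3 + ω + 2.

2

i=0: 5 = 3 + 2 (b=3); 3→4: 4 + 2 = 6; 6−1 = 5
i=1: 5 = 4 + 1 (b=4); 4→5: 5 + 1 = 6; 6−1 = 5
i=2: 5 = 5 (b=5); 5→6: 6 = 6; 6−1 = 5
i=3: 5 = 5 (b=6); 6→7: 5 = 5; 5−1 = 4
i=4: 4 = 4 (b=7); 7→8: 4 = 4; 4−1 = 3
i=5: 3 = 3 (b=8); 8→9: 3 = 3; 3−1 = 2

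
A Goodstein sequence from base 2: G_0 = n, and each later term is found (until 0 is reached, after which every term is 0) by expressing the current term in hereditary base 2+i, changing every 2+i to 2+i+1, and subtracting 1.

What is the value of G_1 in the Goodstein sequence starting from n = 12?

step 0: 12 = 2^(2 + 1) + 2^2; sub 3 for 2: 3^(3 + 1) + 3^3; = 108; G_1 = 108−1 = 107
step 1: 107 = 3^(3 + 1) + 2·3^2 + 2·3 + 2; sub 4 for 3: 4^(4 + 1) + 2·4^2 + 2·4 + 2; = 1066; G_2 = 1066−1 = 1065

107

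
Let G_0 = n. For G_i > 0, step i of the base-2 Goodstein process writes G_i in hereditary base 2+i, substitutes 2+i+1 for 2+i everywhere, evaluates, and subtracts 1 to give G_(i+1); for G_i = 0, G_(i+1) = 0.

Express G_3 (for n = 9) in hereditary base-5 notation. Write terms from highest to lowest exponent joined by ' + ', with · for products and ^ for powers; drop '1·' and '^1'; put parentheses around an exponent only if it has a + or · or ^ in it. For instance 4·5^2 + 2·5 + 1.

3·5^5 + 3·5^3 + 3·5^2 + 3·5 + 2

base 2: 9 = 2^(2 + 1) + 1; at 3: 3^(3 + 1) + 1 = 82; next = 81
base 3: 81 = 3^(3 + 1); at 4: 4^(4 + 1) = 1024; next = 1023
base 4: 1023 = 3·4^4 + 3·4^3 + 3·4^2 + 3·4 + 3; at 5: 3·5^5 + 3·5^3 + 3·5^2 + 3·5 + 3 = 9843; next = 9842
base 5: 9842 = 3·5^5 + 3·5^3 + 3·5^2 + 3·5 + 2; at 6: 3·6^6 + 3·6^3 + 3·6^2 + 3·6 + 2 = 140744; next = 140743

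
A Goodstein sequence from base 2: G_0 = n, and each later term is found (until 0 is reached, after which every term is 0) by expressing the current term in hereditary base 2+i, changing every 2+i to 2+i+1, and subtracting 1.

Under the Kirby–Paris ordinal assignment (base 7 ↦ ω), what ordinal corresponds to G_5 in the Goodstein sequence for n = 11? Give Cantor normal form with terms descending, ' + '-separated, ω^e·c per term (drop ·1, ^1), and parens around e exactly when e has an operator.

ω^(ω + 1)

G_0=11  [base 2] 2^(2 + 1) + 2 + 1  →[2↦3]→  3^(3 + 1) + 3 + 1 = 85  −1 ⇒ G_1=84
G_1=84  [base 3] 3^(3 + 1) + 3  →[3↦4]→  4^(4 + 1) + 4 = 1028  −1 ⇒ G_2=1027
G_2=1027  [base 4] 4^(4 + 1) + 3  →[4↦5]→  5^(5 + 1) + 3 = 15628  −1 ⇒ G_3=15627
G_3=15627  [base 5] 5^(5 + 1) + 2  →[5↦6]→  6^(6 + 1) + 2 = 279938  −1 ⇒ G_4=279937
G_4=279937  [base 6] 6^(6 + 1) + 1  →[6↦7]→  7^(7 + 1) + 1 = 5764802  −1 ⇒ G_5=5764801
G_5=5764801  [base 7] 7^(7 + 1)  →[7↦8]→  8^(8 + 1) = 134217728  −1 ⇒ G_6=134217727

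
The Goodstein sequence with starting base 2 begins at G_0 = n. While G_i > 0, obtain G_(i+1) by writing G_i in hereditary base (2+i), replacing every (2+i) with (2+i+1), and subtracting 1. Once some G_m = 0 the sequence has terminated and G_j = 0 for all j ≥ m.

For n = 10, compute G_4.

279935

i=0: 10 = 2^(2 + 1) + 2 (b=2); 2→3: 3^(3 + 1) + 3 = 84; 84−1 = 83
i=1: 83 = 3^(3 + 1) + 2 (b=3); 3→4: 4^(4 + 1) + 2 = 1026; 1026−1 = 1025
i=2: 1025 = 4^(4 + 1) + 1 (b=4); 4→5: 5^(5 + 1) + 1 = 15626; 15626−1 = 15625
i=3: 15625 = 5^(5 + 1) (b=5); 5→6: 6^(6 + 1) = 279936; 279936−1 = 279935
i=4: 279935 = 5·6^6 + 5·6^5 + 5·6^4 + 5·6^3 + 5·6^2 + 5·6 + 5 (b=6); 6→7: 5·7^7 + 5·7^5 + 5·7^4 + 5·7^3 + 5·7^2 + 5·7 + 5 = 4215755; 4215755−1 = 4215754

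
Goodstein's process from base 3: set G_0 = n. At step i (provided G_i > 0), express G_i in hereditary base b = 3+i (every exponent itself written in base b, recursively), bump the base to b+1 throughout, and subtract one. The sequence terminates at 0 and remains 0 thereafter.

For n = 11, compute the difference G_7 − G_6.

4

11 —HB3→ 3^2 + 2 —bump→ 4^2 + 2 = 18 —(−1)→ 17
17 —HB4→ 4^2 + 1 —bump→ 5^2 + 1 = 26 —(−1)→ 25
25 —HB5→ 5^2 —bump→ 6^2 = 36 —(−1)→ 35
35 —HB6→ 5·6 + 5 —bump→ 5·7 + 5 = 40 —(−1)→ 39
39 —HB7→ 5·7 + 4 —bump→ 5·8 + 4 = 44 —(−1)→ 43
43 —HB8→ 5·8 + 3 —bump→ 5·9 + 3 = 48 —(−1)→ 47
47 —HB9→ 5·9 + 2 —bump→ 5·10 + 2 = 52 —(−1)→ 51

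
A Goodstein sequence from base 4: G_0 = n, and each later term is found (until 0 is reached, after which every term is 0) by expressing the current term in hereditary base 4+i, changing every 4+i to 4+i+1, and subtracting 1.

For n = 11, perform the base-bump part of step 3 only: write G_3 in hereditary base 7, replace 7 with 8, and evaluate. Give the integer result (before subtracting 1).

16

base 4: 11 = 2·4 + 3; at 5: 2·5 + 3 = 13; next = 12
base 5: 12 = 2·5 + 2; at 6: 2·6 + 2 = 14; next = 13
base 6: 13 = 2·6 + 1; at 7: 2·7 + 1 = 15; next = 14
base 7: 14 = 2·7; at 8: 2·8 = 16; next = 15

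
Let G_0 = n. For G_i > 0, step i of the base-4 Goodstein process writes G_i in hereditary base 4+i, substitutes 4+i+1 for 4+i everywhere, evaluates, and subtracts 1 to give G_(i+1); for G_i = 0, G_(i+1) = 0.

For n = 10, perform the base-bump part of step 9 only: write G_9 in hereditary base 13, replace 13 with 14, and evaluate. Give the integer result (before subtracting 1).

14

G_0 = 10. HB_4(10) = 2·4 + 2. Bump = 12. G_1 = 11.
G_1 = 11. HB_5(11) = 2·5 + 1. Bump = 13. G_2 = 12.
G_2 = 12. HB_6(12) = 2·6. Bump = 14. G_3 = 13.
G_3 = 13. HB_7(13) = 7 + 6. Bump = 14. G_4 = 13.
G_4 = 13. HB_8(13) = 8 + 5. Bump = 14. G_5 = 13.
G_5 = 13. HB_9(13) = 9 + 4. Bump = 14. G_6 = 13.
G_6 = 13. HB_10(13) = 10 + 3. Bump = 14. G_7 = 13.
G_7 = 13. HB_11(13) = 11 + 2. Bump = 14. G_8 = 13.
G_8 = 13. HB_12(13) = 12 + 1. Bump = 14. G_9 = 13.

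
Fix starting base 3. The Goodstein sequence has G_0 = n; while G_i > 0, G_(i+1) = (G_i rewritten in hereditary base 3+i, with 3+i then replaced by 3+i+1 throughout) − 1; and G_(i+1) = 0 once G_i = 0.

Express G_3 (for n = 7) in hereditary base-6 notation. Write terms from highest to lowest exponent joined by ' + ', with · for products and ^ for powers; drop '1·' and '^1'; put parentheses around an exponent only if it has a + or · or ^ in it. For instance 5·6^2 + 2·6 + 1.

6 + 3

(0) 7|_3 = 2·3 + 1 ↦ 2·4 + 1|_4 = 9 ⇒ 8
(1) 8|_4 = 2·4 ↦ 2·5|_5 = 10 ⇒ 9
(2) 9|_5 = 5 + 4 ↦ 6 + 4|_6 = 10 ⇒ 9
(3) 9|_6 = 6 + 3 ↦ 7 + 3|_7 = 10 ⇒ 9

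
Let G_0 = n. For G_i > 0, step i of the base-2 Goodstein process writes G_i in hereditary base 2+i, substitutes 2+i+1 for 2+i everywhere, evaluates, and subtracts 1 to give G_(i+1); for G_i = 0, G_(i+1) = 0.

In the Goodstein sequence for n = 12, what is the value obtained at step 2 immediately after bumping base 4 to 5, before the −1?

base 2: 12 = 2^(2 + 1) + 2^2; at 3: 3^(3 + 1) + 3^3 = 108; next = 107
base 3: 107 = 3^(3 + 1) + 2·3^2 + 2·3 + 2; at 4: 4^(4 + 1) + 2·4^2 + 2·4 + 2 = 1066; next = 1065
base 4: 1065 = 4^(4 + 1) + 2·4^2 + 2·4 + 1; at 5: 5^(5 + 1) + 2·5^2 + 2·5 + 1 = 15686; next = 15685

15686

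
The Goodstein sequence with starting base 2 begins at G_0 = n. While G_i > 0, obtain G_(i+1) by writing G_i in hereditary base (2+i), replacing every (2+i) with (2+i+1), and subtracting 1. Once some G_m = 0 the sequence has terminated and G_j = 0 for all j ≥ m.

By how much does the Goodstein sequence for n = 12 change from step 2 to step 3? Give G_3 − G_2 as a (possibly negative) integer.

step 0: 12 = 2^(2 + 1) + 2^2; sub 3 for 2: 3^(3 + 1) + 3^3; = 108; G_1 = 108−1 = 107
step 1: 107 = 3^(3 + 1) + 2·3^2 + 2·3 + 2; sub 4 for 3: 4^(4 + 1) + 2·4^2 + 2·4 + 2; = 1066; G_2 = 1066−1 = 1065
step 2: 1065 = 4^(4 + 1) + 2·4^2 + 2·4 + 1; sub 5 for 4: 5^(5 + 1) + 2·5^2 + 2·5 + 1; = 15686; G_3 = 15686−1 = 15685

14620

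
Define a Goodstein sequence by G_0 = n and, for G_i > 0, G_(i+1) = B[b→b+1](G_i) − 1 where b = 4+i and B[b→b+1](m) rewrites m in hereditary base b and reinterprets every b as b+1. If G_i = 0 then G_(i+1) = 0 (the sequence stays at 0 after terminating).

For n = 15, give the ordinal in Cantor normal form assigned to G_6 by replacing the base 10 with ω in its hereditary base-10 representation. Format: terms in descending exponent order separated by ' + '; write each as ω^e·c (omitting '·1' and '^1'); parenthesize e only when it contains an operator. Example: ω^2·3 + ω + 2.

ω·2 + 5

G_0=15  [base 4] 3·4 + 3  →[4↦5]→  3·5 + 3 = 18  −1 ⇒ G_1=17
G_1=17  [base 5] 3·5 + 2  →[5↦6]→  3·6 + 2 = 20  −1 ⇒ G_2=19
G_2=19  [base 6] 3·6 + 1  →[6↦7]→  3·7 + 1 = 22  −1 ⇒ G_3=21
G_3=21  [base 7] 3·7  →[7↦8]→  3·8 = 24  −1 ⇒ G_4=23
G_4=23  [base 8] 2·8 + 7  →[8↦9]→  2·9 + 7 = 25  −1 ⇒ G_5=24
G_5=24  [base 9] 2·9 + 6  →[9↦10]→  2·10 + 6 = 26  −1 ⇒ G_6=25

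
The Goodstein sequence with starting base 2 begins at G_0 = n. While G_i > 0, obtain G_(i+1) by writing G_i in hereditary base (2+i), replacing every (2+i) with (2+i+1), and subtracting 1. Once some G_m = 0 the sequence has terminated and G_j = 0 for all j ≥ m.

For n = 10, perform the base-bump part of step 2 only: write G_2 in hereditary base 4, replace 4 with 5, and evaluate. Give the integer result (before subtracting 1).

15626

i=0: 10 = 2^(2 + 1) + 2 (b=2); 2→3: 3^(3 + 1) + 3 = 84; 84−1 = 83
i=1: 83 = 3^(3 + 1) + 2 (b=3); 3→4: 4^(4 + 1) + 2 = 1026; 1026−1 = 1025
i=2: 1025 = 4^(4 + 1) + 1 (b=4); 4→5: 5^(5 + 1) + 1 = 15626; 15626−1 = 15625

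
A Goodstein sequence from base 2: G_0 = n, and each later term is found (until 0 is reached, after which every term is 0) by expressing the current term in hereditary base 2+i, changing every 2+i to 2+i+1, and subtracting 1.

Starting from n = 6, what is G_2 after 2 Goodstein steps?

257

step 0: 6 = 2^2 + 2; sub 3 for 2: 3^3 + 3; = 30; G_1 = 30−1 = 29
step 1: 29 = 3^3 + 2; sub 4 for 3: 4^4 + 2; = 258; G_2 = 258−1 = 257
step 2: 257 = 4^4 + 1; sub 5 for 4: 5^5 + 1; = 3126; G_3 = 3126−1 = 3125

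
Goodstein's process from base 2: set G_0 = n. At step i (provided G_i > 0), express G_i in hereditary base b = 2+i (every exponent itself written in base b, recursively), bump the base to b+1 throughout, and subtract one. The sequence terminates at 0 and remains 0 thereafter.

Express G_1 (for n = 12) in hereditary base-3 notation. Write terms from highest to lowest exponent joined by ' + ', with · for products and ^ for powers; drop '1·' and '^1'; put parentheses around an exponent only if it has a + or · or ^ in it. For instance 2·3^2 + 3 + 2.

[0] 12 ≡ 2^(2 + 1) + 2^2 (base 2). Lift 3: 108. −1: 107.
[1] 107 ≡ 3^(3 + 1) + 2·3^2 + 2·3 + 2 (base 3). Lift 4: 1066. −1: 1065.

3^(3 + 1) + 2·3^2 + 2·3 + 2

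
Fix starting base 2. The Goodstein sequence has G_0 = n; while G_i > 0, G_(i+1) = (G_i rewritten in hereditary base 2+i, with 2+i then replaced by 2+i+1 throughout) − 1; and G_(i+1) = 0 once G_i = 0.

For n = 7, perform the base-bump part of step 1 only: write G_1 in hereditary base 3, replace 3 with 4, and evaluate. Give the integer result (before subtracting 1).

i=0: 7 = 2^2 + 2 + 1 (b=2); 2→3: 3^3 + 3 + 1 = 31; 31−1 = 30
i=1: 30 = 3^3 + 3 (b=3); 3→4: 4^4 + 4 = 260; 260−1 = 259

260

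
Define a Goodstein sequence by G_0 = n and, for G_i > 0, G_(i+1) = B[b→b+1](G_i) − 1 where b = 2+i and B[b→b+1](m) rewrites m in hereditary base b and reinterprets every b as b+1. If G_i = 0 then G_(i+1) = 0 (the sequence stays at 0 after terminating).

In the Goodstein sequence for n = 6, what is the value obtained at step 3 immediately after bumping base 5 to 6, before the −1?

46656

G_0=6  [base 2] 2^2 + 2  →[2↦3]→  3^3 + 3 = 30  −1 ⇒ G_1=29
G_1=29  [base 3] 3^3 + 2  →[3↦4]→  4^4 + 2 = 258  −1 ⇒ G_2=257
G_2=257  [base 4] 4^4 + 1  →[4↦5]→  5^5 + 1 = 3126  −1 ⇒ G_3=3125
G_3=3125  [base 5] 5^5  →[5↦6]→  6^6 = 46656  −1 ⇒ G_4=46655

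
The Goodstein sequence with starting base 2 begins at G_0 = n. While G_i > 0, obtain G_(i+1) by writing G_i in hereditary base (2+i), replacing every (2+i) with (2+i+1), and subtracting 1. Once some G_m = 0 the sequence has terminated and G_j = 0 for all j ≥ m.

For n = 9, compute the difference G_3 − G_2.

8819

i=0: 9 = 2^(2 + 1) + 1 (b=2); 2→3: 3^(3 + 1) + 1 = 82; 82−1 = 81
i=1: 81 = 3^(3 + 1) (b=3); 3→4: 4^(4 + 1) = 1024; 1024−1 = 1023
i=2: 1023 = 3·4^4 + 3·4^3 + 3·4^2 + 3·4 + 3 (b=4); 4→5: 3·5^5 + 3·5^3 + 3·5^2 + 3·5 + 3 = 9843; 9843−1 = 9842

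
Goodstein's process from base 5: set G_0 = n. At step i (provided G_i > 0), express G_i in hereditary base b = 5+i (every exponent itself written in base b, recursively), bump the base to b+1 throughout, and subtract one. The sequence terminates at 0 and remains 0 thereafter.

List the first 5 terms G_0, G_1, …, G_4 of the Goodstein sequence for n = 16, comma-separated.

base 5: 16 = 3·5 + 1; at 6: 3·6 + 1 = 19; next = 18
base 6: 18 = 3·6; at 7: 3·7 = 21; next = 20
base 7: 20 = 2·7 + 6; at 8: 2·8 + 6 = 22; next = 21
base 8: 21 = 2·8 + 5; at 9: 2·9 + 5 = 23; next = 22

16, 18, 20, 21, 22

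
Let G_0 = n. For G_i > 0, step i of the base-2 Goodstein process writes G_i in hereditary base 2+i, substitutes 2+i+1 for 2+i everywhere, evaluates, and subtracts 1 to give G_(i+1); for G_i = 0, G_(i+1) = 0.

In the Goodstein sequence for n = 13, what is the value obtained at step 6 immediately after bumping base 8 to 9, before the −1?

G_0 = 13. HB_2(13) = 2^(2 + 1) + 2^2 + 1. Bump = 109. G_1 = 108.
G_1 = 108. HB_3(108) = 3^(3 + 1) + 3^3. Bump = 1280. G_2 = 1279.
G_2 = 1279. HB_4(1279) = 4^(4 + 1) + 3·4^3 + 3·4^2 + 3·4 + 3. Bump = 16093. G_3 = 16092.
G_3 = 16092. HB_5(16092) = 5^(5 + 1) + 3·5^3 + 3·5^2 + 3·5 + 2. Bump = 280712. G_4 = 280711.
G_4 = 280711. HB_6(280711) = 6^(6 + 1) + 3·6^3 + 3·6^2 + 3·6 + 1. Bump = 5765999. G_5 = 5765998.
G_5 = 5765998. HB_7(5765998) = 7^(7 + 1) + 3·7^3 + 3·7^2 + 3·7. Bump = 134219480. G_6 = 134219479.
G_6 = 134219479. HB_8(134219479) = 8^(8 + 1) + 3·8^3 + 3·8^2 + 2·8 + 7. Bump = 3486786856. G_7 = 3486786855.

3486786856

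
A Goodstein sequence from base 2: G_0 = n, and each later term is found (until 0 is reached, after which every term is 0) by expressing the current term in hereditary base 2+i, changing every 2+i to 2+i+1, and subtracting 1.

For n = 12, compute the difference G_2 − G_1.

958

step 0: 12 = 2^(2 + 1) + 2^2; sub 3 for 2: 3^(3 + 1) + 3^3; = 108; G_1 = 108−1 = 107
step 1: 107 = 3^(3 + 1) + 2·3^2 + 2·3 + 2; sub 4 for 3: 4^(4 + 1) + 2·4^2 + 2·4 + 2; = 1066; G_2 = 1066−1 = 1065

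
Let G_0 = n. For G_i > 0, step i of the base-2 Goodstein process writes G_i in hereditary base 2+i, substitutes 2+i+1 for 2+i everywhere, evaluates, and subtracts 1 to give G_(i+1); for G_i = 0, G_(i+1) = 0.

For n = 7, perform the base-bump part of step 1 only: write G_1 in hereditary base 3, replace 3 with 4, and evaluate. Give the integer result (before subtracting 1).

7 —HB2→ 2^2 + 2 + 1 —bump→ 3^3 + 3 + 1 = 31 —(−1)→ 30
30 —HB3→ 3^3 + 3 —bump→ 4^4 + 4 = 260 —(−1)→ 259

260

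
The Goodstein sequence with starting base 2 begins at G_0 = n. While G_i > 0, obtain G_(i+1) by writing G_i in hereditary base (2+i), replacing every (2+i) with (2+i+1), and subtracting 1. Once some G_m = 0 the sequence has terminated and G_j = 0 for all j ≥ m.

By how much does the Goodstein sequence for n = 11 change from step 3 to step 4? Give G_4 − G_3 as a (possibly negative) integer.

264310

11 —HB2→ 2^(2 + 1) + 2 + 1 —bump→ 3^(3 + 1) + 3 + 1 = 85 —(−1)→ 84
84 —HB3→ 3^(3 + 1) + 3 —bump→ 4^(4 + 1) + 4 = 1028 —(−1)→ 1027
1027 —HB4→ 4^(4 + 1) + 3 —bump→ 5^(5 + 1) + 3 = 15628 —(−1)→ 15627
15627 —HB5→ 5^(5 + 1) + 2 —bump→ 6^(6 + 1) + 2 = 279938 —(−1)→ 279937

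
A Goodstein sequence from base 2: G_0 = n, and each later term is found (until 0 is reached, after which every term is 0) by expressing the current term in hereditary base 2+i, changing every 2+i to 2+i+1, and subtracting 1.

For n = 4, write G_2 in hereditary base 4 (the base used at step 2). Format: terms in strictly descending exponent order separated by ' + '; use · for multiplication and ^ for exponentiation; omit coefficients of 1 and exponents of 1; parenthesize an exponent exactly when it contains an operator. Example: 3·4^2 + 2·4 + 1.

G_0 = 4. HB_2(4) = 2^2. Bump = 27. G_1 = 26.
G_1 = 26. HB_3(26) = 2·3^2 + 2·3 + 2. Bump = 42. G_2 = 41.

2·4^2 + 2·4 + 1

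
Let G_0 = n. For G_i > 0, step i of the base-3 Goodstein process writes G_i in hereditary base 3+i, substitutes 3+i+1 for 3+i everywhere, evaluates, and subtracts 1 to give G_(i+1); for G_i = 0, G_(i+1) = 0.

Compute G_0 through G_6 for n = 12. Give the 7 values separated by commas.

12, 19, 27, 37, 49, 63, 69

base 3: 12 = 3^2 + 3; at 4: 4^2 + 4 = 20; next = 19
base 4: 19 = 4^2 + 3; at 5: 5^2 + 3 = 28; next = 27
base 5: 27 = 5^2 + 2; at 6: 6^2 + 2 = 38; next = 37
base 6: 37 = 6^2 + 1; at 7: 7^2 + 1 = 50; next = 49
base 7: 49 = 7^2; at 8: 8^2 = 64; next = 63
base 8: 63 = 7·8 + 7; at 9: 7·9 + 7 = 70; next = 69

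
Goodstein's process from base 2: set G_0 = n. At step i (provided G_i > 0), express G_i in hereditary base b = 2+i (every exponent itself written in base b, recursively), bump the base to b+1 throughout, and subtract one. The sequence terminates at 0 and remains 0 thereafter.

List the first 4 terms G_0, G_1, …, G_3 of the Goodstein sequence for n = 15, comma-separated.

15, 111, 1283, 18752

i=0: 15 = 2^(2 + 1) + 2^2 + 2 + 1 (b=2); 2→3: 3^(3 + 1) + 3^3 + 3 + 1 = 112; 112−1 = 111
i=1: 111 = 3^(3 + 1) + 3^3 + 3 (b=3); 3→4: 4^(4 + 1) + 4^4 + 4 = 1284; 1284−1 = 1283
i=2: 1283 = 4^(4 + 1) + 4^4 + 3 (b=4); 4→5: 5^(5 + 1) + 5^5 + 3 = 18753; 18753−1 = 18752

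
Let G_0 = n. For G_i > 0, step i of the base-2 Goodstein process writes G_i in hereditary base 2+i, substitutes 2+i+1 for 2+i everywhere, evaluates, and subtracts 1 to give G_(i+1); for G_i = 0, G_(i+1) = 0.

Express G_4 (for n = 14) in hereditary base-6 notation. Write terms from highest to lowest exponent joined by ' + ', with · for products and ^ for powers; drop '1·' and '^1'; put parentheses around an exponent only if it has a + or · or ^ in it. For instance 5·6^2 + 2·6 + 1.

6^(6 + 1) + 5·6^5 + 5·6^4 + 5·6^3 + 5·6^2 + 5·6 + 5

step 0: 14 = 2^(2 + 1) + 2^2 + 2; sub 3 for 2: 3^(3 + 1) + 3^3 + 3; = 111; G_1 = 111−1 = 110
step 1: 110 = 3^(3 + 1) + 3^3 + 2; sub 4 for 3: 4^(4 + 1) + 4^4 + 2; = 1282; G_2 = 1282−1 = 1281
step 2: 1281 = 4^(4 + 1) + 4^4 + 1; sub 5 for 4: 5^(5 + 1) + 5^5 + 1; = 18751; G_3 = 18751−1 = 18750
step 3: 18750 = 5^(5 + 1) + 5^5; sub 6 for 5: 6^(6 + 1) + 6^6; = 326592; G_4 = 326592−1 = 326591
step 4: 326591 = 6^(6 + 1) + 5·6^5 + 5·6^4 + 5·6^3 + 5·6^2 + 5·6 + 5; sub 7 for 6: 7^(7 + 1) + 5·7^5 + 5·7^4 + 5·7^3 + 5·7^2 + 5·7 + 5; = 5862841; G_5 = 5862841−1 = 5862840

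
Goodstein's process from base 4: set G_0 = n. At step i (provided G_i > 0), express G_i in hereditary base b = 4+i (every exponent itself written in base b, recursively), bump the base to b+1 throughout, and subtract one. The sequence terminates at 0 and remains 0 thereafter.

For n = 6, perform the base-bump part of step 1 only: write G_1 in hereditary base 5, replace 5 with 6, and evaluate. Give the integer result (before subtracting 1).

base 4: 6 = 4 + 2; at 5: 5 + 2 = 7; next = 6
base 5: 6 = 5 + 1; at 6: 6 + 1 = 7; next = 6

7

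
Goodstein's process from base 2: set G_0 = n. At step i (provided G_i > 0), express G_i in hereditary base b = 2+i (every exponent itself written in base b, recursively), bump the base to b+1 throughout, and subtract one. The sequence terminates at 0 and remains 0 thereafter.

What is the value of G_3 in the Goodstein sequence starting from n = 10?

step 0: 10 = 2^(2 + 1) + 2; sub 3 for 2: 3^(3 + 1) + 3; = 84; G_1 = 84−1 = 83
step 1: 83 = 3^(3 + 1) + 2; sub 4 for 3: 4^(4 + 1) + 2; = 1026; G_2 = 1026−1 = 1025
step 2: 1025 = 4^(4 + 1) + 1; sub 5 for 4: 5^(5 + 1) + 1; = 15626; G_3 = 15626−1 = 15625

15625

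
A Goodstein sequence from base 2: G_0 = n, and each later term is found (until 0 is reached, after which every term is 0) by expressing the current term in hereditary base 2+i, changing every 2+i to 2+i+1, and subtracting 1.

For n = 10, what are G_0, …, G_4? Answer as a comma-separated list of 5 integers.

10, 83, 1025, 15625, 279935

G_0=10  [base 2] 2^(2 + 1) + 2  →[2↦3]→  3^(3 + 1) + 3 = 84  −1 ⇒ G_1=83
G_1=83  [base 3] 3^(3 + 1) + 2  →[3↦4]→  4^(4 + 1) + 2 = 1026  −1 ⇒ G_2=1025
G_2=1025  [base 4] 4^(4 + 1) + 1  →[4↦5]→  5^(5 + 1) + 1 = 15626  −1 ⇒ G_3=15625
G_3=15625  [base 5] 5^(5 + 1)  →[5↦6]→  6^(6 + 1) = 279936  −1 ⇒ G_4=279935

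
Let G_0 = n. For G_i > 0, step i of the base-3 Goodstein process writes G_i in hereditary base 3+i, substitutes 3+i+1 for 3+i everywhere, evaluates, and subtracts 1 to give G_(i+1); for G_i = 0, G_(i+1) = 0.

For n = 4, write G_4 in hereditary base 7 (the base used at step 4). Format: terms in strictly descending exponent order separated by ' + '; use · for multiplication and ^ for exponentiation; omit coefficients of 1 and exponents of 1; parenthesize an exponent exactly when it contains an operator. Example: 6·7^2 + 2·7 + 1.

base 3: 4 = 3 + 1; at 4: 4 + 1 = 5; next = 4
base 4: 4 = 4; at 5: 5 = 5; next = 4
base 5: 4 = 4; at 6: 4 = 4; next = 3
base 6: 3 = 3; at 7: 3 = 3; next = 2
base 7: 2 = 2; at 8: 2 = 2; next = 1

2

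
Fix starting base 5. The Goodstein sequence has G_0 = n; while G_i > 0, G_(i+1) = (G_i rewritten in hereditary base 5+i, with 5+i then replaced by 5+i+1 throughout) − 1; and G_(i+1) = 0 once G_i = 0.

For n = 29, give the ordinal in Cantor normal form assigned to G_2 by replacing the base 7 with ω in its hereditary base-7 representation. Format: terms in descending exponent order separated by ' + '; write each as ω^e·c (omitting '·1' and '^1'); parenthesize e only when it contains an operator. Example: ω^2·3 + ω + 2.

base 5: 29 = 5^2 + 4; at 6: 6^2 + 4 = 40; next = 39
base 6: 39 = 6^2 + 3; at 7: 7^2 + 3 = 52; next = 51
base 7: 51 = 7^2 + 2; at 8: 8^2 + 2 = 66; next = 65

ω^2 + 2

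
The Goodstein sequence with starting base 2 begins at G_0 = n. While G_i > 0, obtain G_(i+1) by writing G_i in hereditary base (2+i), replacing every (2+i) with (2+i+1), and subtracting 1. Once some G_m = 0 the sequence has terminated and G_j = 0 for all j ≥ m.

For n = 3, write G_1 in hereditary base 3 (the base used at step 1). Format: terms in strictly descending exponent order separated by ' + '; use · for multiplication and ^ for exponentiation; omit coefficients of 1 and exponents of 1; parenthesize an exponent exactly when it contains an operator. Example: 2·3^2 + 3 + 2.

3

3 —HB2→ 2 + 1 —bump→ 3 + 1 = 4 —(−1)→ 3
3 —HB3→ 3 —bump→ 4 = 4 —(−1)→ 3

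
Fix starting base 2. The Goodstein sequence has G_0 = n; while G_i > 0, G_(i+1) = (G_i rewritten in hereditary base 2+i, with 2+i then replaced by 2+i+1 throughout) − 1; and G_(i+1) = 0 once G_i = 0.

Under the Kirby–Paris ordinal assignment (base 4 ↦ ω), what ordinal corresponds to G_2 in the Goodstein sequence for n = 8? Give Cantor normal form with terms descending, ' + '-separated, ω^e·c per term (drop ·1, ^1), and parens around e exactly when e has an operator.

8 —HB2→ 2^(2 + 1) —bump→ 3^(3 + 1) = 81 —(−1)→ 80
80 —HB3→ 2·3^3 + 2·3^2 + 2·3 + 2 —bump→ 2·4^4 + 2·4^2 + 2·4 + 2 = 554 —(−1)→ 553
553 —HB4→ 2·4^4 + 2·4^2 + 2·4 + 1 —bump→ 2·5^5 + 2·5^2 + 2·5 + 1 = 6311 —(−1)→ 6310

ω^ω·2 + ω^2·2 + ω·2 + 1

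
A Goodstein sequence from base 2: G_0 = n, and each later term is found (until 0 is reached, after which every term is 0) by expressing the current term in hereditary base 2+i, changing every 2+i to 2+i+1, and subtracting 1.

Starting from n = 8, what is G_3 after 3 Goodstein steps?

base 2: 8 = 2^(2 + 1); at 3: 3^(3 + 1) = 81; next = 80
base 3: 80 = 2·3^3 + 2·3^2 + 2·3 + 2; at 4: 2·4^4 + 2·4^2 + 2·4 + 2 = 554; next = 553
base 4: 553 = 2·4^4 + 2·4^2 + 2·4 + 1; at 5: 2·5^5 + 2·5^2 + 2·5 + 1 = 6311; next = 6310

6310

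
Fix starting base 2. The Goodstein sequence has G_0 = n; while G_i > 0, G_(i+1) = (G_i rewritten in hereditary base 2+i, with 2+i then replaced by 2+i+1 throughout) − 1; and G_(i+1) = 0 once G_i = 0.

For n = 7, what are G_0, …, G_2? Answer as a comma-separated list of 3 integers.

G_0=7  [base 2] 2^2 + 2 + 1  →[2↦3]→  3^3 + 3 + 1 = 31  −1 ⇒ G_1=30
G_1=30  [base 3] 3^3 + 3  →[3↦4]→  4^4 + 4 = 260  −1 ⇒ G_2=259

7, 30, 259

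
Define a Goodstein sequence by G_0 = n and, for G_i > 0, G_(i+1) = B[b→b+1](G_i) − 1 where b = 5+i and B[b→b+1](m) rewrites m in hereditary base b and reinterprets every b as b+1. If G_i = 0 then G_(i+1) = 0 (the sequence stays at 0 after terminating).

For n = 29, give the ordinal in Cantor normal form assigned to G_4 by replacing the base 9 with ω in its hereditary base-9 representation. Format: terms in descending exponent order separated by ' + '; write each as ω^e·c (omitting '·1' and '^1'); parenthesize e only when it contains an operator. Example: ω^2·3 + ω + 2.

ω^2

base 5: 29 = 5^2 + 4; at 6: 6^2 + 4 = 40; next = 39
base 6: 39 = 6^2 + 3; at 7: 7^2 + 3 = 52; next = 51
base 7: 51 = 7^2 + 2; at 8: 8^2 + 2 = 66; next = 65
base 8: 65 = 8^2 + 1; at 9: 9^2 + 1 = 82; next = 81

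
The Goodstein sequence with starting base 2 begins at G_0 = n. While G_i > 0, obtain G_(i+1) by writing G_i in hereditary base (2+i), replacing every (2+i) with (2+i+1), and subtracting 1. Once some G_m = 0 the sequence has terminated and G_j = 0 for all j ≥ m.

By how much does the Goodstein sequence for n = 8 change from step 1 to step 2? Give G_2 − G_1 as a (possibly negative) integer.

base 2: 8 = 2^(2 + 1); at 3: 3^(3 + 1) = 81; next = 80
base 3: 80 = 2·3^3 + 2·3^2 + 2·3 + 2; at 4: 2·4^4 + 2·4^2 + 2·4 + 2 = 554; next = 553

473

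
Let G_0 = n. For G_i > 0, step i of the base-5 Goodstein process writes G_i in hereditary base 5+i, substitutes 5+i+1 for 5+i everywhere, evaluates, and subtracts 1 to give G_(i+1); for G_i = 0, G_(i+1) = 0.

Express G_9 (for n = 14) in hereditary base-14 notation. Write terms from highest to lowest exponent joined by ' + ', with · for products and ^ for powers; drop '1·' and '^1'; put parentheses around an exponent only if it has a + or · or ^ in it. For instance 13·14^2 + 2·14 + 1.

14 + 5

i=0: 14 = 2·5 + 4 (b=5); 5→6: 2·6 + 4 = 16; 16−1 = 15
i=1: 15 = 2·6 + 3 (b=6); 6→7: 2·7 + 3 = 17; 17−1 = 16
i=2: 16 = 2·7 + 2 (b=7); 7→8: 2·8 + 2 = 18; 18−1 = 17
i=3: 17 = 2·8 + 1 (b=8); 8→9: 2·9 + 1 = 19; 19−1 = 18
i=4: 18 = 2·9 (b=9); 9→10: 2·10 = 20; 20−1 = 19
i=5: 19 = 10 + 9 (b=10); 10→11: 11 + 9 = 20; 20−1 = 19
i=6: 19 = 11 + 8 (b=11); 11→12: 12 + 8 = 20; 20−1 = 19
i=7: 19 = 12 + 7 (b=12); 12→13: 13 + 7 = 20; 20−1 = 19
i=8: 19 = 13 + 6 (b=13); 13→14: 14 + 6 = 20; 20−1 = 19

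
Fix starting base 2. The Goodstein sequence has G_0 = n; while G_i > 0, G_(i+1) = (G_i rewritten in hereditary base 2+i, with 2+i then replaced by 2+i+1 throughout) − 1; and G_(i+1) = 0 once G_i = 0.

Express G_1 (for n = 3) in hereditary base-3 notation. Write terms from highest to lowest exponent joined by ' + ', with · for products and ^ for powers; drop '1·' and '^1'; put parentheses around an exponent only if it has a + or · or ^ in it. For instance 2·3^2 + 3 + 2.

[0] 3 ≡ 2 + 1 (base 2). Lift 3: 4. −1: 3.
[1] 3 ≡ 3 (base 3). Lift 4: 4. −1: 3.

3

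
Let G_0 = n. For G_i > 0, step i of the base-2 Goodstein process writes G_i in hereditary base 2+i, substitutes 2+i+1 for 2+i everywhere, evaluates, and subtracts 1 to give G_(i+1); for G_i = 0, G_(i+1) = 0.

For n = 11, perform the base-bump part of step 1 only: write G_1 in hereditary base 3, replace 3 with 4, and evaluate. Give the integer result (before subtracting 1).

1028

11 —HB2→ 2^(2 + 1) + 2 + 1 —bump→ 3^(3 + 1) + 3 + 1 = 85 —(−1)→ 84
84 —HB3→ 3^(3 + 1) + 3 —bump→ 4^(4 + 1) + 4 = 1028 —(−1)→ 1027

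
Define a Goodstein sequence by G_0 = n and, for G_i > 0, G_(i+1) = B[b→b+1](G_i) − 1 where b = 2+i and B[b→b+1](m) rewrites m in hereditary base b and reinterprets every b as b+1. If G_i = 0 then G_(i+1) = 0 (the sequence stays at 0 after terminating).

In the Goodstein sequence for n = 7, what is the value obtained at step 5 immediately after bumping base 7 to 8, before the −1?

G_0 = 7. HB_2(7) = 2^2 + 2 + 1. Bump = 31. G_1 = 30.
G_1 = 30. HB_3(30) = 3^3 + 3. Bump = 260. G_2 = 259.
G_2 = 259. HB_4(259) = 4^4 + 3. Bump = 3128. G_3 = 3127.
G_3 = 3127. HB_5(3127) = 5^5 + 2. Bump = 46658. G_4 = 46657.
G_4 = 46657. HB_6(46657) = 6^6 + 1. Bump = 823544. G_5 = 823543.
G_5 = 823543. HB_7(823543) = 7^7. Bump = 16777216. G_6 = 16777215.

16777216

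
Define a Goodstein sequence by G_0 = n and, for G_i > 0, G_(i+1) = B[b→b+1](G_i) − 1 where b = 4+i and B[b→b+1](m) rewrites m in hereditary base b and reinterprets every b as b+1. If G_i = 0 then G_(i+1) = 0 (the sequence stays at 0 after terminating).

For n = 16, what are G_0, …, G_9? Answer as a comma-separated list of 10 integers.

i=0: 16 = 4^2 (b=4); 4→5: 5^2 = 25; 25−1 = 24
i=1: 24 = 4·5 + 4 (b=5); 5→6: 4·6 + 4 = 28; 28−1 = 27
i=2: 27 = 4·6 + 3 (b=6); 6→7: 4·7 + 3 = 31; 31−1 = 30
i=3: 30 = 4·7 + 2 (b=7); 7→8: 4·8 + 2 = 34; 34−1 = 33
i=4: 33 = 4·8 + 1 (b=8); 8→9: 4·9 + 1 = 37; 37−1 = 36
i=5: 36 = 4·9 (b=9); 9→10: 4·10 = 40; 40−1 = 39
i=6: 39 = 3·10 + 9 (b=10); 10→11: 3·11 + 9 = 42; 42−1 = 41
i=7: 41 = 3·11 + 8 (b=11); 11→12: 3·12 + 8 = 44; 44−1 = 43
i=8: 43 = 3·12 + 7 (b=12); 12→13: 3·13 + 7 = 46; 46−1 = 45

16, 24, 27, 30, 33, 36, 39, 41, 43, 45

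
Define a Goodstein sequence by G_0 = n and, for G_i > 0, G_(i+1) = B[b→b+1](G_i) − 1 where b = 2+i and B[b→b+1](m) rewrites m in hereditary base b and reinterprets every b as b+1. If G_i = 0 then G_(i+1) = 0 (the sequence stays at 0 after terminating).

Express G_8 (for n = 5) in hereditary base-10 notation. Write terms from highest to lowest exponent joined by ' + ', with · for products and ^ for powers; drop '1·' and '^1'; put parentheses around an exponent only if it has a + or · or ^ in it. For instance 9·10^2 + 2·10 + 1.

3·10^3 + 3·10^2 + 2·10 + 5

G_0=5  [base 2] 2^2 + 1  →[2↦3]→  3^3 + 1 = 28  −1 ⇒ G_1=27
G_1=27  [base 3] 3^3  →[3↦4]→  4^4 = 256  −1 ⇒ G_2=255
G_2=255  [base 4] 3·4^3 + 3·4^2 + 3·4 + 3  →[4↦5]→  3·5^3 + 3·5^2 + 3·5 + 3 = 468  −1 ⇒ G_3=467
G_3=467  [base 5] 3·5^3 + 3·5^2 + 3·5 + 2  →[5↦6]→  3·6^3 + 3·6^2 + 3·6 + 2 = 776  −1 ⇒ G_4=775
G_4=775  [base 6] 3·6^3 + 3·6^2 + 3·6 + 1  →[6↦7]→  3·7^3 + 3·7^2 + 3·7 + 1 = 1198  −1 ⇒ G_5=1197
G_5=1197  [base 7] 3·7^3 + 3·7^2 + 3·7  →[7↦8]→  3·8^3 + 3·8^2 + 3·8 = 1752  −1 ⇒ G_6=1751
G_6=1751  [base 8] 3·8^3 + 3·8^2 + 2·8 + 7  →[8↦9]→  3·9^3 + 3·9^2 + 2·9 + 7 = 2455  −1 ⇒ G_7=2454
G_7=2454  [base 9] 3·9^3 + 3·9^2 + 2·9 + 6  →[9↦10]→  3·10^3 + 3·10^2 + 2·10 + 6 = 3326  −1 ⇒ G_8=3325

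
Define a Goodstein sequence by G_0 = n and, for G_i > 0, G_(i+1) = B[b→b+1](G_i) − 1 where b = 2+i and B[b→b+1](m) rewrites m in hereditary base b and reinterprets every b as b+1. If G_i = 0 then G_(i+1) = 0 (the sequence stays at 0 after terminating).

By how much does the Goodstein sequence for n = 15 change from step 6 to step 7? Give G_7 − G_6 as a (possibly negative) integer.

[0] 15 ≡ 2^(2 + 1) + 2^2 + 2 + 1 (base 2). Lift 3: 112. −1: 111.
[1] 111 ≡ 3^(3 + 1) + 3^3 + 3 (base 3). Lift 4: 1284. −1: 1283.
[2] 1283 ≡ 4^(4 + 1) + 4^4 + 3 (base 4). Lift 5: 18753. −1: 18752.
[3] 18752 ≡ 5^(5 + 1) + 5^5 + 2 (base 5). Lift 6: 326594. −1: 326593.
[4] 326593 ≡ 6^(6 + 1) + 6^6 + 1 (base 6). Lift 7: 6588345. −1: 6588344.
[5] 6588344 ≡ 7^(7 + 1) + 7^7 (base 7). Lift 8: 150994944. −1: 150994943.
[6] 150994943 ≡ 8^(8 + 1) + 7·8^7 + 7·8^6 + 7·8^5 + 7·8^4 + 7·8^3 + 7·8^2 + 7·8 + 7 (base 8). Lift 9: 3524450281. −1: 3524450280.

3373455337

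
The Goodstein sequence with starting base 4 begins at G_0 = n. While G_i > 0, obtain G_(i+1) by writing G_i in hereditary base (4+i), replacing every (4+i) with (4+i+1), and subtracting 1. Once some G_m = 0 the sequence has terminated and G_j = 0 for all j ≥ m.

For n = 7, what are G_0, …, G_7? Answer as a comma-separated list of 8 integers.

i=0: 7 = 4 + 3 (b=4); 4→5: 5 + 3 = 8; 8−1 = 7
i=1: 7 = 5 + 2 (b=5); 5→6: 6 + 2 = 8; 8−1 = 7
i=2: 7 = 6 + 1 (b=6); 6→7: 7 + 1 = 8; 8−1 = 7
i=3: 7 = 7 (b=7); 7→8: 8 = 8; 8−1 = 7
i=4: 7 = 7 (b=8); 8→9: 7 = 7; 7−1 = 6
i=5: 6 = 6 (b=9); 9→10: 6 = 6; 6−1 = 5
i=6: 5 = 5 (b=10); 10→11: 5 = 5; 5−1 = 4

7, 7, 7, 7, 7, 6, 5, 4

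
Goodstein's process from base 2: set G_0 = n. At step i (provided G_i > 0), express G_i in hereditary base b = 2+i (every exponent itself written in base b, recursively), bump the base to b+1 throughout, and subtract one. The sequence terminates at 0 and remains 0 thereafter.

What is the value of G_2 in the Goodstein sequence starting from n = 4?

41

(0) 4|_2 = 2^2 ↦ 3^3|_3 = 27 ⇒ 26
(1) 26|_3 = 2·3^2 + 2·3 + 2 ↦ 2·4^2 + 2·4 + 2|_4 = 42 ⇒ 41
(2) 41|_4 = 2·4^2 + 2·4 + 1 ↦ 2·5^2 + 2·5 + 1|_5 = 61 ⇒ 60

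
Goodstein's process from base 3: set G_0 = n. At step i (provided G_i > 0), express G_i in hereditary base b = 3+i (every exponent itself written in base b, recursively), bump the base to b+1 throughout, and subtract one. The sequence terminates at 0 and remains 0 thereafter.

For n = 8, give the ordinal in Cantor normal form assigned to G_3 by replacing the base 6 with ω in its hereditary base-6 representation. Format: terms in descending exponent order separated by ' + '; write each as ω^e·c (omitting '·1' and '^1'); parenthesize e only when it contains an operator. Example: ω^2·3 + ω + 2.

ω + 5

8 —HB3→ 2·3 + 2 —bump→ 2·4 + 2 = 10 —(−1)→ 9
9 —HB4→ 2·4 + 1 —bump→ 2·5 + 1 = 11 —(−1)→ 10
10 —HB5→ 2·5 —bump→ 2·6 = 12 —(−1)→ 11
11 —HB6→ 6 + 5 —bump→ 7 + 5 = 12 —(−1)→ 11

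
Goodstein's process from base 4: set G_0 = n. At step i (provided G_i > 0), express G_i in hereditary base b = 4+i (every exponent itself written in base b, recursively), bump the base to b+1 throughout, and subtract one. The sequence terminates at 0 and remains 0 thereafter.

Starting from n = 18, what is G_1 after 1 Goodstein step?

26

i=0: 18 = 4^2 + 2 (b=4); 4→5: 5^2 + 2 = 27; 27−1 = 26
i=1: 26 = 5^2 + 1 (b=5); 5→6: 6^2 + 1 = 37; 37−1 = 36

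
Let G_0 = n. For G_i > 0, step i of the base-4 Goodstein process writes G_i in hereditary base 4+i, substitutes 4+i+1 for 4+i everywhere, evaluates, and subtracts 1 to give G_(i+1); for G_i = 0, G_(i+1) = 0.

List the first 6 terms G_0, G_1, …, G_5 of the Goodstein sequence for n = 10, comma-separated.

step 0: 10 = 2·4 + 2; sub 5 for 4: 2·5 + 2; = 12; G_1 = 12−1 = 11
step 1: 11 = 2·5 + 1; sub 6 for 5: 2·6 + 1; = 13; G_2 = 13−1 = 12
step 2: 12 = 2·6; sub 7 for 6: 2·7; = 14; G_3 = 14−1 = 13
step 3: 13 = 7 + 6; sub 8 for 7: 8 + 6; = 14; G_4 = 14−1 = 13
step 4: 13 = 8 + 5; sub 9 for 8: 9 + 5; = 14; G_5 = 14−1 = 13

10, 11, 12, 13, 13, 13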